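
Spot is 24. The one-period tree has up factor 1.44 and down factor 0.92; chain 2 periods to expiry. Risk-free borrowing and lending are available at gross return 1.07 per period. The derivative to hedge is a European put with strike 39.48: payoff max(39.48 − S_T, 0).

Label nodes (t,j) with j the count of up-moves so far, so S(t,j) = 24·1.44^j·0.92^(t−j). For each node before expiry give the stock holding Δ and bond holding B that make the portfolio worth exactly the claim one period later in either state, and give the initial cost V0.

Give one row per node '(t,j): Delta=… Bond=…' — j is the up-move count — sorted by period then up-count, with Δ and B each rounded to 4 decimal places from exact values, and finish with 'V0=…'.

Under the risk-neutral measure, an up-move has probability p* = (R−d)/(u−d) = 0.2885 and values discount at R = 1.07.
Payoff layer (t=2): V(2,0)=19.1664, V(2,1)=7.6848, V(2,2)=0.0000
Node (1,0) S=22.0800: V=(p*·7.6848+(1−p*)·19.1664)/1.07=14.8172; Δ=(7.6848−19.1664)/(31.7952−20.3136)=-1.0000; B=V−Δ·S=36.8972
Node (1,1) S=34.5600: V=(p*·0.0000+(1−p*)·7.6848)/1.07=5.1103; Δ=(0.0000−7.6848)/(49.7664−31.7952)=-0.4276; B=V−Δ·S=19.8888
Node (0,0) S=24.0000: V=(p*·5.1103+(1−p*)·14.8172)/1.07=11.2310; Δ=(5.1103−14.8172)/(34.5600−22.0800)=-0.7778; B=V−Δ·S=29.8981
Self-financing check: at every node Δ·S+B equals the discounted successor values.

(0,0): Delta=-0.7778 Bond=29.8981
(1,0): Delta=-1.0000 Bond=36.8972
(1,1): Delta=-0.4276 Bond=19.8888
V0=11.2310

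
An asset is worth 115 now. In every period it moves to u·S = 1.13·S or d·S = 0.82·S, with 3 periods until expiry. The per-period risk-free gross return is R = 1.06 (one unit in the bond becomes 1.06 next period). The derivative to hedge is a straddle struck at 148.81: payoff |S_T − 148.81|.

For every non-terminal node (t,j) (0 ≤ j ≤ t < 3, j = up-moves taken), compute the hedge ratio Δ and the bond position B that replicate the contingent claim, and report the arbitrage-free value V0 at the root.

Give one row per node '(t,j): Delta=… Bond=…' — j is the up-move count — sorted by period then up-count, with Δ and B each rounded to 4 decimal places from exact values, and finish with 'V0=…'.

Since d<R<u, set p* = (R−d)/(u−d) = 0.7742; price each node as the discounted p*-expectation of its children.
At expiry t=3: V(3,0)=85.4027, V(3,1)=61.4316, V(3,2)=28.3983, V(3,3)=17.1232
  t=2,j=0: stock 77.3260 → up 87.3784 (V=61.4316), down 63.4073 (V=85.4027). Price 63.0608; hedge Δ=-1.0000, bond B=140.3868.
  t=2,j=1: stock 106.5590 → up 120.4117 (V=28.3983), down 87.3784 (V=61.4316). Price 33.8278; hedge Δ=-1.0000, bond B=140.3868.
  t=2,j=2: stock 146.8435 → up 165.9332 (V=17.1232), down 120.4117 (V=28.3983). Price 18.5558; hedge Δ=-0.2477, bond B=54.9273.
  t=1,j=0: stock 94.3000 → up 106.5590 (V=33.8278), down 77.3260 (V=63.0608). Price 38.1404; hedge Δ=-1.0000, bond B=132.4404.
  t=1,j=1: stock 129.9500 → up 146.8435 (V=18.5558), down 106.5590 (V=33.8278). Price 20.7588; hedge Δ=-0.3791, bond B=70.0232.
  t=0,j=0: stock 115.0000 → up 129.9500 (V=20.7588), down 94.3000 (V=38.1404). Price 23.2865; hedge Δ=-0.4876, bond B=79.3561.
Root portfolio cost Δ·115+B reproduces V0=23.2865.

(0,0): Delta=-0.4876 Bond=79.3561
(1,0): Delta=-1.0000 Bond=132.4404
(1,1): Delta=-0.3791 Bond=70.0232
(2,0): Delta=-1.0000 Bond=140.3868
(2,1): Delta=-1.0000 Bond=140.3868
(2,2): Delta=-0.2477 Bond=54.9273
V0=23.2865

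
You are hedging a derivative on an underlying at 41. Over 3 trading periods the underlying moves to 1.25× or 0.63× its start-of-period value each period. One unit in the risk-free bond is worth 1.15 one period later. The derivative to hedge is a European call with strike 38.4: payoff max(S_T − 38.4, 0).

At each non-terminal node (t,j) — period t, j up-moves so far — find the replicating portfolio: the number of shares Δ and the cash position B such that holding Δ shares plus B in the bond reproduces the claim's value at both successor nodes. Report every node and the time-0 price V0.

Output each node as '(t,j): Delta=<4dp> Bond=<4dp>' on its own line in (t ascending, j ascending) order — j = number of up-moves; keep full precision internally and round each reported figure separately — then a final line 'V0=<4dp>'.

Since d<R<u, set p* = (R−d)/(u−d) = 0.8387; price each node as the discounted p*-expectation of its children.
At expiry t=3: V(3,0)=0.0000, V(3,1)=0.0000, V(3,2)=1.9594, V(3,3)=41.6781
  t=2,j=0: stock 16.2729 → up 20.3411 (V=0.0000), down 10.2519 (V=0.0000). Price 0.0000; hedge Δ=0.0000, bond B=0.0000.
  t=2,j=1: stock 32.2875 → up 40.3594 (V=1.9594), down 20.3411 (V=0.0000). Price 1.4290; hedge Δ=0.0979, bond B=-1.7313.
  t=2,j=2: stock 64.0625 → up 80.0781 (V=41.6781), down 40.3594 (V=1.9594). Price 30.6712; hedge Δ=1.0000, bond B=-33.3913.
  t=1,j=0: stock 25.8300 → up 32.2875 (V=1.4290), down 16.2729 (V=0.0000). Price 1.0422; hedge Δ=0.0892, bond B=-1.2626.
  t=1,j=1: stock 51.2500 → up 64.0625 (V=30.6712), down 32.2875 (V=1.4290). Price 22.5693; hedge Δ=0.9203, bond B=-24.5955.
  t=0,j=0: stock 41.0000 → up 51.2500 (V=22.5693), down 25.8300 (V=1.0422). Price 16.6063; hedge Δ=0.8469, bond B=-18.1149.
Root portfolio cost Δ·41+B reproduces V0=16.6063.

(0,0): Delta=0.8469 Bond=-18.1149
(1,0): Delta=0.0892 Bond=-1.2626
(1,1): Delta=0.9203 Bond=-24.5955
(2,0): Delta=0.0000 Bond=0.0000
(2,1): Delta=0.0979 Bond=-1.7313
(2,2): Delta=1.0000 Bond=-33.3913
V0=16.6063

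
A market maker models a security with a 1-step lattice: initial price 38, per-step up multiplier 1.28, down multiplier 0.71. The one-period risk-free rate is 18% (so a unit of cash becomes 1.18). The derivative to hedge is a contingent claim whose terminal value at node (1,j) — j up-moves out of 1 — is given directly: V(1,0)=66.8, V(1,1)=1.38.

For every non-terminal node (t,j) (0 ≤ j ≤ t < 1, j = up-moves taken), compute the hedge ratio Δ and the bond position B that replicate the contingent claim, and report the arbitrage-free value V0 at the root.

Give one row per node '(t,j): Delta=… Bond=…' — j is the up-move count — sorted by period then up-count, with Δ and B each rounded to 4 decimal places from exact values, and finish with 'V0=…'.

No-arbitrage ⇒ martingale measure with p* = (R−d)/(u−d) = 0.8246.
At expiry t=1: V(1,0)=66.8000, V(1,1)=1.3800
Node (0,0) S=38.0000: V=(p*·1.3800+(1−p*)·66.8000)/1.18=10.8959; Δ=(1.3800−66.8000)/(48.6400−26.9800)=-3.0203; B=V−Δ·S=125.6679
Self-financing check: at every node Δ·S+B equals the discounted successor values.

(0,0): Delta=-3.0203 Bond=125.6679
V0=10.8959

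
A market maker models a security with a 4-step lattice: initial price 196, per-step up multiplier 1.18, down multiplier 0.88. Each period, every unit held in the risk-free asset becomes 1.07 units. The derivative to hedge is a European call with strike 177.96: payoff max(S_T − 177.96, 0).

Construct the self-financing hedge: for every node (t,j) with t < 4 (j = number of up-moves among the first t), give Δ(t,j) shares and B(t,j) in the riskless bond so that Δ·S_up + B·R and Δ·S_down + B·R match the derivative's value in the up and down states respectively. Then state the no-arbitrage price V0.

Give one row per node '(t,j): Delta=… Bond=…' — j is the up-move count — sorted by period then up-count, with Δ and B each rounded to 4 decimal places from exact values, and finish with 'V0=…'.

(0,0): Delta=0.9004 Bond=-113.4741
(1,0): Delta=0.7495 Bond=-95.3927
(1,1): Delta=0.9656 Bond=-136.4842
(2,0): Delta=0.4339 Bond=-54.1672
(2,1): Delta=0.8858 Bond=-129.8035
(2,2): Delta=1.0000 Bond=-155.4372
(3,0): Delta=0.0000 Bond=0.0000
(3,1): Delta=0.6213 Bond=-91.5140
(3,2): Delta=1.0000 Bond=-166.3178
(3,3): Delta=1.0000 Bond=-166.3178
V0=63.0071

Since d<R<u, set p* = (R−d)/(u−d) = 0.6333; price each node as the discounted p*-expectation of its children.
Terminal payoffs: V(4,0)=0.0000, V(4,1)=0.0000, V(4,2)=33.3818, V(4,3)=105.4302, V(4,4)=202.0404
Node (3,0) S=133.5685: V=(p*·0.0000+(1−p*)·0.0000)/1.07=0.0000; Δ=(0.0000−0.0000)/(157.6108−117.5403)=0.0000; B=V−Δ·S=0.0000
Node (3,1) S=179.1032: V=(p*·33.3818+(1−p*)·0.0000)/1.07=19.7587; Δ=(33.3818−0.0000)/(211.3418−157.6108)=0.6213; B=V−Δ·S=-91.5140
Node (3,2) S=240.1612: V=(p*·105.4302+(1−p*)·33.3818)/1.07=73.8434; Δ=(105.4302−33.3818)/(283.3902−211.3418)=1.0000; B=V−Δ·S=-166.3178
Node (3,3) S=322.0343: V=(p*·202.0404+(1−p*)·105.4302)/1.07=155.7165; Δ=(202.0404−105.4302)/(380.0004−283.3902)=1.0000; B=V−Δ·S=-166.3178
Node (2,0) S=151.7824: V=(p*·19.7587+(1−p*)·0.0000)/1.07=11.6952; Δ=(19.7587−0.0000)/(179.1032−133.5685)=0.4339; B=V−Δ·S=-54.1672
Node (2,1) S=203.5264: V=(p*·73.8434+(1−p*)·19.7587)/1.07=50.4788; Δ=(73.8434−19.7587)/(240.1612−179.1032)=0.8858; B=V−Δ·S=-129.8035
Node (2,2) S=272.9104: V=(p*·155.7165+(1−p*)·73.8434)/1.07=117.4732; Δ=(155.7165−73.8434)/(322.0343−240.1612)=1.0000; B=V−Δ·S=-155.4372
Node (1,0) S=172.4800: V=(p*·50.4788+(1−p*)·11.6952)/1.07=33.8861; Δ=(50.4788−11.6952)/(203.5264−151.7824)=0.7495; B=V−Δ·S=-95.3927
Node (1,1) S=231.2800: V=(p*·117.4732+(1−p*)·50.4788)/1.07=86.8305; Δ=(117.4732−50.4788)/(272.9104−203.5264)=0.9656; B=V−Δ·S=-136.4842
Node (0,0) S=196.0000: V=(p*·86.8305+(1−p*)·33.8861)/1.07=63.0071; Δ=(86.8305−33.8861)/(231.2800−172.4800)=0.9004; B=V−Δ·S=-113.4741
Self-financing check: at every node Δ·S+B equals the discounted successor values.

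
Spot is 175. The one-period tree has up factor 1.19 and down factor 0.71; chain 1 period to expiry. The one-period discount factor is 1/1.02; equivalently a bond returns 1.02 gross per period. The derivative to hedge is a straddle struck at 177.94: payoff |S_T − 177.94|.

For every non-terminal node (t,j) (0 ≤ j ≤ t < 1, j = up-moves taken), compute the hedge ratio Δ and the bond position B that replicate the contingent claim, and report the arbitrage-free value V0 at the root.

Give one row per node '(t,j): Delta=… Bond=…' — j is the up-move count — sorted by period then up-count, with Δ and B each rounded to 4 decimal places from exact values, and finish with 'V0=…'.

The replicating-portfolio and risk-neutral prices coincide; use p* = (1.02−0.71)/(1.19−0.71) = 0.6458 for the latter.
Payoff layer (t=1): V(1,0)=53.6900, V(1,1)=30.3100
  t=0,j=0: stock 175.0000 → up 208.2500 (V=30.3100), down 124.2500 (V=53.6900). Price 37.8337; hedge Δ=-0.2783, bond B=86.5421.
Each (Δ,B) replicates both successor values, so the strategy is self-financing and V0 is arbitrage-free.

(0,0): Delta=-0.2783 Bond=86.5421
V0=37.8337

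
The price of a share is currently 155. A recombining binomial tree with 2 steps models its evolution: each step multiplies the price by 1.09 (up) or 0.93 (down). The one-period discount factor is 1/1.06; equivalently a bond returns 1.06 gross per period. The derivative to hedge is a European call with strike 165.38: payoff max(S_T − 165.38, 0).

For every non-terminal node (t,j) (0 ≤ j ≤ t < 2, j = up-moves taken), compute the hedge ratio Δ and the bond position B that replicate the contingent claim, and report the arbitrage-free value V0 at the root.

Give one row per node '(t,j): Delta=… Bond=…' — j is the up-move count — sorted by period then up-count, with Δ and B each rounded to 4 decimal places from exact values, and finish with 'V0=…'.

Risk-neutral probability p* = (R−d)/(u−d) = (1.06−0.93)/(1.09−0.93) = 0.8125.
Terminal values V(2,·): V(2,0)=0.0000, V(2,1)=0.0000, V(2,2)=18.7755
(1,0): S=144.1500. Δ = (V_up−V_dn)/(S_up−S_dn) = (0.0000−0.0000)/(157.1235−134.0595) = 0.0000. V = [p*·0.0000 + (1−p*)·0.0000]/1.06 = 0.0000. B = V − Δ·S = 0.0000.
(1,1): S=168.9500. Δ = (V_up−V_dn)/(S_up−S_dn) = (18.7755−0.0000)/(184.1555−157.1235) = 0.6946. V = [p*·18.7755 + (1−p*)·0.0000]/1.06 = 14.3916. B = V − Δ·S = -102.9553.
(0,0): S=155.0000. Δ = (V_up−V_dn)/(S_up−S_dn) = (14.3916−0.0000)/(168.9500−144.1500) = 0.5803. V = [p*·14.3916 + (1−p*)·0.0000]/1.06 = 11.0313. B = V − Δ·S = -78.9162.
Self-financing check: at every node Δ·S+B equals the discounted successor values.

(0,0): Delta=0.5803 Bond=-78.9162
(1,0): Delta=0.0000 Bond=0.0000
(1,1): Delta=0.6946 Bond=-102.9553
V0=11.0313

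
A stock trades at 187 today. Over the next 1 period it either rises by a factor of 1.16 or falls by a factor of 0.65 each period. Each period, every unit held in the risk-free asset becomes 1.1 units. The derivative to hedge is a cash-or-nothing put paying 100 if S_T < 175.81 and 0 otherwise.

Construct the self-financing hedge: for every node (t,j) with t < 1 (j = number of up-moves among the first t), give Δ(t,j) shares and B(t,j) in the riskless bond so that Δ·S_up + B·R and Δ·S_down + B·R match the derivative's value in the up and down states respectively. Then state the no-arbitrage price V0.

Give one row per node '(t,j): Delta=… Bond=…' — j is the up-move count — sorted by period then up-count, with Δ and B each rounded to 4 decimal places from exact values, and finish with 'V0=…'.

(0,0): Delta=-1.0485 Bond=206.7736
V0=10.6952

Under the risk-neutral measure, an up-move has probability p* = (R−d)/(u−d) = 0.8824 and values discount at R = 1.1.
Terminal payoffs: V(1,0)=100.0000, V(1,1)=0.0000
Node (0,0) S=187.0000: V=(p*·0.0000+(1−p*)·100.0000)/1.1=10.6952; Δ=(0.0000−100.0000)/(216.9200−121.5500)=-1.0485; B=V−Δ·S=206.7736
Root portfolio cost Δ·187+B reproduces V0=10.6952.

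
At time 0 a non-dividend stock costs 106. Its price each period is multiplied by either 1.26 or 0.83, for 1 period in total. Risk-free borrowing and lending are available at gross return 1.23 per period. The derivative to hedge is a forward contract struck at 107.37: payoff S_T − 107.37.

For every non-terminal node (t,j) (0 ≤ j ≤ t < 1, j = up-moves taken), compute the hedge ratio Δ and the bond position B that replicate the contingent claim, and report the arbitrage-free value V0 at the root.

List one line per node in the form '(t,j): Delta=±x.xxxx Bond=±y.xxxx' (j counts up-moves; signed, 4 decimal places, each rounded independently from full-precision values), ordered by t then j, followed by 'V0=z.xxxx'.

Since d<R<u, set p* = (R−d)/(u−d) = 0.9302; price each node as the discounted p*-expectation of its children.
At expiry t=1: V(1,0)=-19.3900, V(1,1)=26.1900
  t=0,j=0: stock 106.0000 → up 133.5600 (V=26.1900), down 87.9800 (V=-19.3900). Price 18.7073; hedge Δ=1.0000, bond B=-87.2927.
The time-0 hedge costs 18.7073, which is the no-arbitrage price.

(0,0): Delta=1.0000 Bond=-87.2927
V0=18.7073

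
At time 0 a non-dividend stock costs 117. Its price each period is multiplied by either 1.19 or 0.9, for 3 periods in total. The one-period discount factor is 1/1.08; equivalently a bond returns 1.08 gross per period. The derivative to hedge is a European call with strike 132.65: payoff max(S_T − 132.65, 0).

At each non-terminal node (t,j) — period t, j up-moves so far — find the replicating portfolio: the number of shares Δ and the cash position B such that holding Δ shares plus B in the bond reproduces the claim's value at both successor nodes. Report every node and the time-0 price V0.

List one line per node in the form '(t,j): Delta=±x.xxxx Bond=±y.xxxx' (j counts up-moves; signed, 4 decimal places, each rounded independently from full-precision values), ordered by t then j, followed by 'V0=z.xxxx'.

(0,0): Delta=0.6636 Bond=-59.6685
(1,0): Delta=0.3099 Bond=-27.1920
(1,1): Delta=0.8271 Bond=-87.2059
(2,0): Delta=0.0000 Bond=0.0000
(2,1): Delta=0.4531 Bond=-47.3142
(2,2): Delta=1.0000 Bond=-122.8241
V0=17.9764

Risk-neutral probability p* = (R−d)/(u−d) = (1.08−0.9)/(1.19−0.9) = 0.6207.
Payoff layer (t=3): V(3,0)=0.0000, V(3,1)=0.0000, V(3,2)=16.4653, V(3,3)=64.5136
Node (2,0) S=94.7700: V=(p*·0.0000+(1−p*)·0.0000)/1.08=0.0000; Δ=(0.0000−0.0000)/(112.7763−85.2930)=0.0000; B=V−Δ·S=0.0000
Node (2,1) S=125.3070: V=(p*·16.4653+(1−p*)·0.0000)/1.08=9.4628; Δ=(16.4653−0.0000)/(149.1153−112.7763)=0.4531; B=V−Δ·S=-47.3142
Node (2,2) S=165.6837: V=(p*·64.5136+(1−p*)·16.4653)/1.08=42.8596; Δ=(64.5136−16.4653)/(197.1636−149.1153)=1.0000; B=V−Δ·S=-122.8241
Node (1,0) S=105.3000: V=(p*·9.4628+(1−p*)·0.0000)/1.08=5.4384; Δ=(9.4628−0.0000)/(125.3070−94.7700)=0.3099; B=V−Δ·S=-27.1920
Node (1,1) S=139.2300: V=(p*·42.8596+(1−p*)·9.4628)/1.08=27.9554; Δ=(42.8596−9.4628)/(165.6837−125.3070)=0.8271; B=V−Δ·S=-87.2059
Node (0,0) S=117.0000: V=(p*·27.9554+(1−p*)·5.4384)/1.08=17.9764; Δ=(27.9554−5.4384)/(139.2300−105.3000)=0.6636; B=V−Δ·S=-59.6685
Check: Δ(0,0)·S0 + B(0,0) = 17.9764 = V0.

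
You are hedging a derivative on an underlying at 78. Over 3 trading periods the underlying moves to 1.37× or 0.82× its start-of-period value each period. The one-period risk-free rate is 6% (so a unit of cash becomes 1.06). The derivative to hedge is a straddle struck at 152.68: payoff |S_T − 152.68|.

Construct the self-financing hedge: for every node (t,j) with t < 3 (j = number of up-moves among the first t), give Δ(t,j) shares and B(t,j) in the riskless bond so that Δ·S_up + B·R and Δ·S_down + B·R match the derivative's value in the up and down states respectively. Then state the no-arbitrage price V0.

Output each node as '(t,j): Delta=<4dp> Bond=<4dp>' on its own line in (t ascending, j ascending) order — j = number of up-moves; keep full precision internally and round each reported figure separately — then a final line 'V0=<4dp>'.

(0,0): Delta=-0.6217 Bond=105.3652
(1,0): Delta=-1.0000 Bond=135.8847
(1,1): Delta=-0.3292 Bond=80.4320
(2,0): Delta=-1.0000 Bond=144.0377
(2,1): Delta=-1.0000 Bond=144.0377
(2,2): Delta=0.1894 Bond=9.3340
V0=56.8744

Since d<R<u, set p* = (R−d)/(u−d) = 0.4364; price each node as the discounted p*-expectation of its children.
Terminal payoffs: V(3,0)=109.6733, V(3,1)=80.8273, V(3,2)=32.6335, V(3,3)=47.8855
  t=2,j=0: stock 52.4472 → up 71.8527 (V=80.8273), down 43.0067 (V=109.6733). Price 91.5905; hedge Δ=-1.0000, bond B=144.0377.
  t=2,j=1: stock 87.6252 → up 120.0465 (V=32.6335), down 71.8527 (V=80.8273). Price 56.4125; hedge Δ=-1.0000, bond B=144.0377.
  t=2,j=2: stock 146.3982 → up 200.5655 (V=47.8855), down 120.0465 (V=32.6335). Price 37.0650; hedge Δ=0.1894, bond B=9.3340.
  t=1,j=0: stock 63.9600 → up 87.6252 (V=56.4125), down 52.4472 (V=91.5905). Price 71.9247; hedge Δ=-1.0000, bond B=135.8847.
  t=1,j=1: stock 106.8600 → up 146.3982 (V=37.0650), down 87.6252 (V=56.4125). Price 45.2547; hedge Δ=-0.3292, bond B=80.4320.
  t=0,j=0: stock 78.0000 → up 106.8600 (V=45.2547), down 63.9600 (V=71.9247). Price 56.8744; hedge Δ=-0.6217, bond B=105.3652.
Check: Δ(0,0)·S0 + B(0,0) = 56.8744 = V0.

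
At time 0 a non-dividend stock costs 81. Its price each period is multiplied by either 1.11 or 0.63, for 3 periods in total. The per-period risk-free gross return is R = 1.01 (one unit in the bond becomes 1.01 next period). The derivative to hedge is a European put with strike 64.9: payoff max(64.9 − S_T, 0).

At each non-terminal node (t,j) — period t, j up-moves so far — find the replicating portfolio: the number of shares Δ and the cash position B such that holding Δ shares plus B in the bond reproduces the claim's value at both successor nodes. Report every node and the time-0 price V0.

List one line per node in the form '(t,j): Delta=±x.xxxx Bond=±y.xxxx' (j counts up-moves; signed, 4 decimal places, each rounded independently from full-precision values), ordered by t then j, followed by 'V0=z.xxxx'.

The replicating-portfolio and risk-neutral prices coincide; use p* = (1.01−0.63)/(1.11−0.63) = 0.7917 for the latter.
Terminal payoffs: V(3,0)=44.6462, V(3,1)=29.2147, V(3,2)=2.0259, V(3,3)=0.0000
  t=2,j=0: stock 32.1489 → up 35.6853 (V=29.2147), down 20.2538 (V=44.6462). Price 32.1085; hedge Δ=-1.0000, bond B=64.2574.
  t=2,j=1: stock 56.6433 → up 62.8741 (V=2.0259), down 35.6853 (V=29.2147). Price 7.6141; hedge Δ=-1.0000, bond B=64.2574.
  t=2,j=2: stock 99.8001 → up 110.7781 (V=0.0000), down 62.8741 (V=2.0259). Price 0.4179; hedge Δ=-0.0423, bond B=4.6386.
  t=1,j=0: stock 51.0300 → up 56.6433 (V=7.6141), down 32.1489 (V=32.1085). Price 12.5912; hedge Δ=-1.0000, bond B=63.6212.
  t=1,j=1: stock 89.9100 → up 99.8001 (V=0.4179), down 56.6433 (V=7.6141). Price 1.8981; hedge Δ=-0.1667, bond B=16.8903.
  t=0,j=0: stock 81.0000 → up 89.9100 (V=1.8981), down 51.0300 (V=12.5912). Price 4.0850; hedge Δ=-0.2750, bond B=26.3623.
Root portfolio cost Δ·81+B reproduces V0=4.0850.

(0,0): Delta=-0.2750 Bond=26.3623
(1,0): Delta=-1.0000 Bond=63.6212
(1,1): Delta=-0.1667 Bond=16.8903
(2,0): Delta=-1.0000 Bond=64.2574
(2,1): Delta=-1.0000 Bond=64.2574
(2,2): Delta=-0.0423 Bond=4.6386
V0=4.0850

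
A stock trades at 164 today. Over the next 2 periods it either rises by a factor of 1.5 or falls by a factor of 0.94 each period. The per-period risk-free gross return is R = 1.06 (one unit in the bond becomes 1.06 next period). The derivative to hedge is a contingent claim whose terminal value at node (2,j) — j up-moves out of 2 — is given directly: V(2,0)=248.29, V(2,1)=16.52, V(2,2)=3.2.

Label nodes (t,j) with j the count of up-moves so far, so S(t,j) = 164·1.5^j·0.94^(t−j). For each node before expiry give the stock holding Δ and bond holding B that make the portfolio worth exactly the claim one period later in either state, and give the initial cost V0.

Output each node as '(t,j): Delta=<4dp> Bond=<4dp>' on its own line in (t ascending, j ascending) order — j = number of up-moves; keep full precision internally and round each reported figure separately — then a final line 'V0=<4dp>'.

Risk-neutral probability p* = (R−d)/(u−d) = (1.06−0.94)/(1.5−0.94) = 0.2143.
Terminal values V(2,·): V(2,0)=248.2900, V(2,1)=16.5200, V(2,2)=3.2000
(1,0): S=154.1600. Δ = (V_up−V_dn)/(S_up−S_dn) = (16.5200−248.2900)/(231.2400−144.9104) = -2.6847. V = [p*·16.5200 + (1−p*)·248.2900]/1.06 = 187.3821. B = V − Δ·S = 601.2571.
(1,1): S=246.0000. Δ = (V_up−V_dn)/(S_up−S_dn) = (3.2000−16.5200)/(369.0000−231.2400) = -0.0967. V = [p*·3.2000 + (1−p*)·16.5200]/1.06 = 12.8922. B = V − Δ·S = 36.6779.
(0,0): S=164.0000. Δ = (V_up−V_dn)/(S_up−S_dn) = (12.8922−187.3821)/(246.0000−154.1600) = -1.8999. V = [p*·12.8922 + (1−p*)·187.3821]/1.06 = 141.5013. B = V − Δ·S = 453.0904.
Each (Δ,B) replicates both successor values, so the strategy is self-financing and V0 is arbitrage-free.

(0,0): Delta=-1.8999 Bond=453.0904
(1,0): Delta=-2.6847 Bond=601.2571
(1,1): Delta=-0.0967 Bond=36.6779
V0=141.5013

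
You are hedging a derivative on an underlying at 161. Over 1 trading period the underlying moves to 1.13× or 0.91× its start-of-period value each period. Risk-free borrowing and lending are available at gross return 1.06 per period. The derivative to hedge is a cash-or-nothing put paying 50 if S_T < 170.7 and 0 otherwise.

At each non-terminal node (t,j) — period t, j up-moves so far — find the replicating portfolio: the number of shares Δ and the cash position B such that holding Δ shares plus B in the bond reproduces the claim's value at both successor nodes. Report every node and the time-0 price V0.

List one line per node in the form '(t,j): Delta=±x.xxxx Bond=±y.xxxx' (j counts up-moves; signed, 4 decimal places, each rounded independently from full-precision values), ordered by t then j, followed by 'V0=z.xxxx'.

(0,0): Delta=-1.4116 Bond=242.2813
V0=15.0086

Risk-neutral probability p* = (R−d)/(u−d) = (1.06−0.91)/(1.13−0.91) = 0.6818.
Payoff layer (t=1): V(1,0)=50.0000, V(1,1)=0.0000
  t=0,j=0: stock 161.0000 → up 181.9300 (V=0.0000), down 146.5100 (V=50.0000). Price 15.0086; hedge Δ=-1.4116, bond B=242.2813.
Each (Δ,B) replicates both successor values, so the strategy is self-financing and V0 is arbitrage-free.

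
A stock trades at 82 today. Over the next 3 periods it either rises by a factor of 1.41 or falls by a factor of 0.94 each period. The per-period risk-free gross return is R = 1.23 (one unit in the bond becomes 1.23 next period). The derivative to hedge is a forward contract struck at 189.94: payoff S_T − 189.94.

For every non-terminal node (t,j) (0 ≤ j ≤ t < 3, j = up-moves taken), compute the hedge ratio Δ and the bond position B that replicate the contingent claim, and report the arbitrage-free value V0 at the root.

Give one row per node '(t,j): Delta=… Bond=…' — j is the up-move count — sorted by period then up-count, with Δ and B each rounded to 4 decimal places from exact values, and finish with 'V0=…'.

Under the risk-neutral measure, an up-move has probability p* = (R−d)/(u−d) = 0.6170 and values discount at R = 1.23.
Payoff layer (t=3): V(3,0)=-121.8321, V(3,1)=-87.7782, V(3,2)=-36.6973, V(3,3)=39.9241
  t=2,j=0: stock 72.4552 → up 102.1618 (V=-87.7782), down 68.1079 (V=-121.8321). Price -81.9676; hedge Δ=1.0000, bond B=-154.4228.
  t=2,j=1: stock 108.6828 → up 153.2427 (V=-36.6973), down 102.1618 (V=-87.7782). Price -45.7400; hedge Δ=1.0000, bond B=-154.4228.
  t=2,j=2: stock 163.0242 → up 229.8641 (V=39.9241), down 153.2427 (V=-36.6973). Price 8.6014; hedge Δ=1.0000, bond B=-154.4228.
  t=1,j=0: stock 77.0800 → up 108.6828 (V=-45.7400), down 72.4552 (V=-81.9676). Price -48.4670; hedge Δ=1.0000, bond B=-125.5470.
  t=1,j=1: stock 115.6200 → up 163.0242 (V=8.6014), down 108.6828 (V=-45.7400). Price -9.9270; hedge Δ=1.0000, bond B=-125.5470.
  t=0,j=0: stock 82.0000 → up 115.6200 (V=-9.9270), down 77.0800 (V=-48.4670). Price -20.0707; hedge Δ=1.0000, bond B=-102.0707.
The time-0 hedge costs -20.0707, which is the no-arbitrage price.

(0,0): Delta=1.0000 Bond=-102.0707
(1,0): Delta=1.0000 Bond=-125.5470
(1,1): Delta=1.0000 Bond=-125.5470
(2,0): Delta=1.0000 Bond=-154.4228
(2,1): Delta=1.0000 Bond=-154.4228
(2,2): Delta=1.0000 Bond=-154.4228
V0=-20.0707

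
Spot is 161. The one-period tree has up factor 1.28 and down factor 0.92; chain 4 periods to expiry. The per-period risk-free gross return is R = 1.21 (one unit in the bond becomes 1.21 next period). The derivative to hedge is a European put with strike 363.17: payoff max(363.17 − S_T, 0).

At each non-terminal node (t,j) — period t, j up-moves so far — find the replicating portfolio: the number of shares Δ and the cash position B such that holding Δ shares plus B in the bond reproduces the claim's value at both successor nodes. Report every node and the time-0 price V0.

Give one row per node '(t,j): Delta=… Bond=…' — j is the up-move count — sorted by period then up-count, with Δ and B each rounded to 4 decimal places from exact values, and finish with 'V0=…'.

(0,0): Delta=-0.6487 Bond=126.4135
(1,0): Delta=-1.0000 Bond=205.0000
(1,1): Delta=-0.5877 Bond=140.3990
(2,0): Delta=-1.0000 Bond=248.0500
(2,1): Delta=-1.0000 Bond=248.0500
(2,2): Delta=-0.5162 Bond=151.0149
(3,0): Delta=-1.0000 Bond=300.1405
(3,1): Delta=-1.0000 Bond=300.1405
(3,2): Delta=-1.0000 Bond=300.1405
(3,3): Delta=-0.4322 Bond=154.3871
V0=21.9784

Since d<R<u, set p* = (R−d)/(u−d) = 0.8056; price each node as the discounted p*-expectation of its children.
At expiry t=4: V(4,0)=247.8307, V(4,1)=202.6980, V(4,2)=139.9046, V(4,3)=52.5398, V(4,4)=0.0000
  t=3,j=0: stock 125.3688 → up 160.4720 (V=202.6980), down 115.3393 (V=247.8307). Price 174.7717; hedge Δ=-1.0000, bond B=300.1405.
  t=3,j=1: stock 174.4261 → up 223.2654 (V=139.9046), down 160.4720 (V=202.6980). Price 125.7144; hedge Δ=-1.0000, bond B=300.1405.
  t=3,j=2: stock 242.6798 → up 310.6302 (V=52.5398), down 223.2654 (V=139.9046). Price 57.4607; hedge Δ=-1.0000, bond B=300.1405.
  t=3,j=3: stock 337.6415 → up 432.1811 (V=0.0000), down 310.6302 (V=52.5398). Price 8.4430; hedge Δ=-0.4322, bond B=154.3871.
  t=2,j=0: stock 136.2704 → up 174.4261 (V=125.7144), down 125.3688 (V=174.7717). Price 111.7796; hedge Δ=-1.0000, bond B=248.0500.
  t=2,j=1: stock 189.5936 → up 242.6798 (V=57.4607), down 174.4261 (V=125.7144). Price 58.4564; hedge Δ=-1.0000, bond B=248.0500.
  t=2,j=2: stock 263.7824 → up 337.6415 (V=8.4430), down 242.6798 (V=57.4607). Price 14.8548; hedge Δ=-0.5162, bond B=151.0149.
  t=1,j=0: stock 148.1200 → up 189.5936 (V=58.4564), down 136.2704 (V=111.7796). Price 56.8800; hedge Δ=-1.0000, bond B=205.0000.
  t=1,j=1: stock 206.0800 → up 263.7824 (V=14.8548), down 189.5936 (V=58.4564). Price 19.2833; hedge Δ=-0.5877, bond B=140.3990.
  t=0,j=0: stock 161.0000 → up 206.0800 (V=19.2833), down 148.1200 (V=56.8800). Price 21.9784; hedge Δ=-0.6487, bond B=126.4135.
Each (Δ,B) replicates both successor values, so the strategy is self-financing and V0 is arbitrage-free.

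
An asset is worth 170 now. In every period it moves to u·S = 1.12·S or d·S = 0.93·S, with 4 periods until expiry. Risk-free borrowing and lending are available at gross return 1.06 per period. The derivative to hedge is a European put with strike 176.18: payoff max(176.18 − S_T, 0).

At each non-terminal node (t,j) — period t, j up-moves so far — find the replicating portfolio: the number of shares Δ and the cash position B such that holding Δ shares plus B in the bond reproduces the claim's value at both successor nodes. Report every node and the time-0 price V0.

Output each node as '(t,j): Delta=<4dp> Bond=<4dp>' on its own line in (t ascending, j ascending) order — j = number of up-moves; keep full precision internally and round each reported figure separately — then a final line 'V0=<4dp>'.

Since d<R<u, set p* = (R−d)/(u−d) = 0.6842; price each node as the discounted p*-expectation of its children.
Payoff layer (t=4): V(4,0)=49.0112, V(4,1)=23.0304, V(4,2)=0.0000, V(4,3)=0.0000, V(4,4)=0.0000
Node (3,0) S=136.7407: V=(p*·23.0304+(1−p*)·49.0112)/1.06=29.4669; Δ=(23.0304−49.0112)/(153.1496−127.1688)=-1.0000; B=V−Δ·S=166.2075
Node (3,1) S=164.6770: V=(p*·0.0000+(1−p*)·23.0304)/1.06=6.8611; Δ=(0.0000−23.0304)/(184.4382−153.1496)=-0.7361; B=V−Δ·S=128.0739
Node (3,2) S=198.3206: V=(p*·0.0000+(1−p*)·0.0000)/1.06=0.0000; Δ=(0.0000−0.0000)/(222.1191−184.4382)=0.0000; B=V−Δ·S=0.0000
Node (3,3) S=238.8378: V=(p*·0.0000+(1−p*)·0.0000)/1.06=0.0000; Δ=(0.0000−0.0000)/(267.4983−222.1191)=0.0000; B=V−Δ·S=0.0000
Node (2,0) S=147.0330: V=(p*·6.8611+(1−p*)·29.4669)/1.06=13.2073; Δ=(6.8611−29.4669)/(164.6770−136.7407)=-0.8092; B=V−Δ·S=132.1850
Node (2,1) S=177.0720: V=(p*·0.0000+(1−p*)·6.8611)/1.06=2.0440; Δ=(0.0000−6.8611)/(198.3206−164.6770)=-0.2039; B=V−Δ·S=38.1551
Node (2,2) S=213.2480: V=(p*·0.0000+(1−p*)·0.0000)/1.06=0.0000; Δ=(0.0000−0.0000)/(238.8378−198.3206)=0.0000; B=V−Δ·S=0.0000
Node (1,0) S=158.1000: V=(p*·2.0440+(1−p*)·13.2073)/1.06=5.2540; Δ=(2.0440−13.2073)/(177.0720−147.0330)=-0.3716; B=V−Δ·S=64.0082
Node (1,1) S=190.4000: V=(p*·0.0000+(1−p*)·2.0440)/1.06=0.6089; Δ=(0.0000−2.0440)/(213.2480−177.0720)=-0.0565; B=V−Δ·S=11.3670
Node (0,0) S=170.0000: V=(p*·0.6089+(1−p*)·5.2540)/1.06=1.9583; Δ=(0.6089−5.2540)/(190.4000−158.1000)=-0.1438; B=V−Δ·S=26.4061
The time-0 hedge costs 1.9583, which is the no-arbitrage price.

(0,0): Delta=-0.1438 Bond=26.4061
(1,0): Delta=-0.3716 Bond=64.0082
(1,1): Delta=-0.0565 Bond=11.3670
(2,0): Delta=-0.8092 Bond=132.1850
(2,1): Delta=-0.2039 Bond=38.1551
(2,2): Delta=0.0000 Bond=0.0000
(3,0): Delta=-1.0000 Bond=166.2075
(3,1): Delta=-0.7361 Bond=128.0739
(3,2): Delta=0.0000 Bond=0.0000
(3,3): Delta=0.0000 Bond=0.0000
V0=1.9583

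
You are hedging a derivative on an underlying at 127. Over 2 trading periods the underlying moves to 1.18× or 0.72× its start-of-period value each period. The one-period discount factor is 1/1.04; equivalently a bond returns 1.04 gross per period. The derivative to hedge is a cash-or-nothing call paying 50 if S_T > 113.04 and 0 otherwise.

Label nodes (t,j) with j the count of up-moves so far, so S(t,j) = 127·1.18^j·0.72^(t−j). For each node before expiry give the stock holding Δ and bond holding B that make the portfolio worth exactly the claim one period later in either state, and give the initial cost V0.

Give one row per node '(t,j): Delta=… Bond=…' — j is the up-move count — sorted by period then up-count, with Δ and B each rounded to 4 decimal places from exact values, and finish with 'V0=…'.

(0,0): Delta=0.5725 Bond=-50.3350
(1,0): Delta=0.0000 Bond=0.0000
(1,1): Delta=0.7253 Bond=-75.2508
V0=22.3711

Since d<R<u, set p* = (R−d)/(u−d) = 0.6957; price each node as the discounted p*-expectation of its children.
Terminal values V(2,·): V(2,0)=0.0000, V(2,1)=0.0000, V(2,2)=50.0000
(1,0): S=91.4400. Δ = (V_up−V_dn)/(S_up−S_dn) = (0.0000−0.0000)/(107.8992−65.8368) = 0.0000. V = [p*·0.0000 + (1−p*)·0.0000]/1.04 = 0.0000. B = V − Δ·S = 0.0000.
(1,1): S=149.8600. Δ = (V_up−V_dn)/(S_up−S_dn) = (50.0000−0.0000)/(176.8348−107.8992) = 0.7253. V = [p*·50.0000 + (1−p*)·0.0000]/1.04 = 33.4448. B = V − Δ·S = -75.2508.
(0,0): S=127.0000. Δ = (V_up−V_dn)/(S_up−S_dn) = (33.4448−0.0000)/(149.8600−91.4400) = 0.5725. V = [p*·33.4448 + (1−p*)·0.0000]/1.04 = 22.3711. B = V − Δ·S = -50.3350.
Self-financing check: at every node Δ·S+B equals the discounted successor values.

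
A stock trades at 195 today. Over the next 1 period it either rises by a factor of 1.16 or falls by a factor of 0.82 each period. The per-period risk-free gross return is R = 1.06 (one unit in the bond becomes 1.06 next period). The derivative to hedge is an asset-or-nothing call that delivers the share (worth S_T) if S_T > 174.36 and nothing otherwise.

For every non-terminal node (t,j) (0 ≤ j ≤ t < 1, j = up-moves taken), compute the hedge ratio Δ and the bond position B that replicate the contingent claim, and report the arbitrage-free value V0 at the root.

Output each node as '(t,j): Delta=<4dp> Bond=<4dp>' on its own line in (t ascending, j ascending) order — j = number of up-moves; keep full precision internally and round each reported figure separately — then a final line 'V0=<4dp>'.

(0,0): Delta=3.4118 Bond=-514.6615
V0=150.6326

Risk-neutral probability p* = (R−d)/(u−d) = (1.06−0.82)/(1.16−0.82) = 0.7059.
Payoff layer (t=1): V(1,0)=0.0000, V(1,1)=226.2000
  t=0,j=0: stock 195.0000 → up 226.2000 (V=226.2000), down 159.9000 (V=0.0000). Price 150.6326; hedge Δ=3.4118, bond B=-514.6615.
The time-0 hedge costs 150.6326, which is the no-arbitrage price.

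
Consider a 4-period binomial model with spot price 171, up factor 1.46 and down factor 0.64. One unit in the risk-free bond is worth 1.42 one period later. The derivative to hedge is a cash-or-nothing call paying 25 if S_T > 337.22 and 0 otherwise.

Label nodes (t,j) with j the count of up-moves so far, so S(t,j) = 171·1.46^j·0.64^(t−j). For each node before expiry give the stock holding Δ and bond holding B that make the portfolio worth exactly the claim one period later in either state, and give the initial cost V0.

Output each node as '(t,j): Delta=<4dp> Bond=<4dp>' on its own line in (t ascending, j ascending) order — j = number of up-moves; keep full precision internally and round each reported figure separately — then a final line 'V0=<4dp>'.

The replicating-portfolio and risk-neutral prices coincide; use p* = (1.42−0.64)/(1.46−0.64) = 0.9512 for the latter.
Terminal payoffs: V(4,0)=0.0000, V(4,1)=0.0000, V(4,2)=0.0000, V(4,3)=25.0000, V(4,4)=25.0000
Node (3,0) S=44.8266: V=(p*·0.0000+(1−p*)·0.0000)/1.42=0.0000; Δ=(0.0000−0.0000)/(65.4469−28.6890)=0.0000; B=V−Δ·S=0.0000
Node (3,1) S=102.2607: V=(p*·0.0000+(1−p*)·0.0000)/1.42=0.0000; Δ=(0.0000−0.0000)/(149.3007−65.4469)=0.0000; B=V−Δ·S=0.0000
Node (3,2) S=233.2823: V=(p*·25.0000+(1−p*)·0.0000)/1.42=16.7468; Δ=(25.0000−0.0000)/(340.5922−149.3007)=0.1307; B=V−Δ·S=-13.7410
Node (3,3) S=532.1753: V=(p*·25.0000+(1−p*)·25.0000)/1.42=17.6056; Δ=(25.0000−25.0000)/(776.9759−340.5922)=0.0000; B=V−Δ·S=17.6056
Node (2,0) S=70.0416: V=(p*·0.0000+(1−p*)·0.0000)/1.42=0.0000; Δ=(0.0000−0.0000)/(102.2607−44.8266)=0.0000; B=V−Δ·S=0.0000
Node (2,1) S=159.7824: V=(p*·16.7468+(1−p*)·0.0000)/1.42=11.2182; Δ=(16.7468−0.0000)/(233.2823−102.2607)=0.1278; B=V−Δ·S=-9.2047
Node (2,2) S=364.5036: V=(p*·17.6056+(1−p*)·16.7468)/1.42=12.3688; Δ=(17.6056−16.7468)/(532.1753−233.2823)=0.0029; B=V−Δ·S=11.3215
Node (1,0) S=109.4400: V=(p*·11.2182+(1−p*)·0.0000)/1.42=7.5148; Δ=(11.2182−0.0000)/(159.7824−70.0416)=0.1250; B=V−Δ·S=-6.1660
Node (1,1) S=249.6600: V=(p*·12.3688+(1−p*)·11.2182)/1.42=8.6709; Δ=(12.3688−11.2182)/(364.5036−159.7824)=0.0056; B=V−Δ·S=7.2678
Node (0,0) S=171.0000: V=(p*·8.6709+(1−p*)·7.5148)/1.42=6.0666; Δ=(8.6709−7.5148)/(249.6600−109.4400)=0.0082; B=V−Δ·S=4.6567
Check: Δ(0,0)·S0 + B(0,0) = 6.0666 = V0.

(0,0): Delta=0.0082 Bond=4.6567
(1,0): Delta=0.1250 Bond=-6.1660
(1,1): Delta=0.0056 Bond=7.2678
(2,0): Delta=0.0000 Bond=0.0000
(2,1): Delta=0.1278 Bond=-9.2047
(2,2): Delta=0.0029 Bond=11.3215
(3,0): Delta=0.0000 Bond=0.0000
(3,1): Delta=0.0000 Bond=0.0000
(3,2): Delta=0.1307 Bond=-13.7410
(3,3): Delta=0.0000 Bond=17.6056
V0=6.0666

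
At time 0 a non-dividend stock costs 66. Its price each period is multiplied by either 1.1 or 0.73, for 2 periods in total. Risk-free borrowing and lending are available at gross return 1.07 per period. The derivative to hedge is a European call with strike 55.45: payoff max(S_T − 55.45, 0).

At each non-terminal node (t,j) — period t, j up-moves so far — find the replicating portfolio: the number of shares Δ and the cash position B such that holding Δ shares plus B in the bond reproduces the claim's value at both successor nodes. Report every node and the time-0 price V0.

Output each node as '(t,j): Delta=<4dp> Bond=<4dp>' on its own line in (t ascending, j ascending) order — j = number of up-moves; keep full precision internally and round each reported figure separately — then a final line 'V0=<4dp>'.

The replicating-portfolio and risk-neutral prices coincide; use p* = (1.07−0.73)/(1.1−0.73) = 0.9189 for the latter.
Terminal payoffs: V(2,0)=0.0000, V(2,1)=0.0000, V(2,2)=24.4100
(1,0): S=48.1800. Δ = (V_up−V_dn)/(S_up−S_dn) = (0.0000−0.0000)/(52.9980−35.1714) = 0.0000. V = [p*·0.0000 + (1−p*)·0.0000]/1.07 = 0.0000. B = V − Δ·S = 0.0000.
(1,1): S=72.6000. Δ = (V_up−V_dn)/(S_up−S_dn) = (24.4100−0.0000)/(79.8600−52.9980) = 0.9087. V = [p*·24.4100 + (1−p*)·0.0000]/1.07 = 20.9634. B = V − Δ·S = -45.0096.
(0,0): S=66.0000. Δ = (V_up−V_dn)/(S_up−S_dn) = (20.9634−0.0000)/(72.6000−48.1800) = 0.8585. V = [p*·20.9634 + (1−p*)·0.0000]/1.07 = 18.0034. B = V − Δ·S = -38.6544.
The time-0 hedge costs 18.0034, which is the no-arbitrage price.

(0,0): Delta=0.8585 Bond=-38.6544
(1,0): Delta=0.0000 Bond=0.0000
(1,1): Delta=0.9087 Bond=-45.0096
V0=18.0034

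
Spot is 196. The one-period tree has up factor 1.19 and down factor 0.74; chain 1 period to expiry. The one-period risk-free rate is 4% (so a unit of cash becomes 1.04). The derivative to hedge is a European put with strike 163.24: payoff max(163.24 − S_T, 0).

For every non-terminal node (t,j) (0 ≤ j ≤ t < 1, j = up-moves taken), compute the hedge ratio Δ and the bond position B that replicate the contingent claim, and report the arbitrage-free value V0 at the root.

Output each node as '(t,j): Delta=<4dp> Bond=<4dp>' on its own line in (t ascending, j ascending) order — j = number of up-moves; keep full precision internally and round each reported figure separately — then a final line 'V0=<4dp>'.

(0,0): Delta=-0.2063 Bond=46.2778
V0=5.8333

The replicating-portfolio and risk-neutral prices coincide; use p* = (1.04−0.74)/(1.19−0.74) = 0.6667 for the latter.
Terminal payoffs: V(1,0)=18.2000, V(1,1)=0.0000
(0,0): S=196.0000. Δ = (V_up−V_dn)/(S_up−S_dn) = (0.0000−18.2000)/(233.2400−145.0400) = -0.2063. V = [p*·0.0000 + (1−p*)·18.2000]/1.04 = 5.8333. B = V − Δ·S = 46.2778.
Check: Δ(0,0)·S0 + B(0,0) = 5.8333 = V0.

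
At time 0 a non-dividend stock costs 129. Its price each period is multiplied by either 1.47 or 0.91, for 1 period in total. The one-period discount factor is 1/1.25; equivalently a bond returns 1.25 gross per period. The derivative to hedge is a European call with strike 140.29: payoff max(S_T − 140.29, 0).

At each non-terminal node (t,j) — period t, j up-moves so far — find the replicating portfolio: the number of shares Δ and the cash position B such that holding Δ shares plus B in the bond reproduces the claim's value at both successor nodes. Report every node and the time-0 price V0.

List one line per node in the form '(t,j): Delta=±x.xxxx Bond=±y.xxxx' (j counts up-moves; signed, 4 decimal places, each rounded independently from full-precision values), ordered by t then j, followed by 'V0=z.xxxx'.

(0,0): Delta=0.6830 Bond=-64.1420
V0=23.9651

Under the risk-neutral measure, an up-move has probability p* = (R−d)/(u−d) = 0.6071 and values discount at R = 1.25.
Terminal values V(1,·): V(1,0)=0.0000, V(1,1)=49.3400
  t=0,j=0: stock 129.0000 → up 189.6300 (V=49.3400), down 117.3900 (V=0.0000). Price 23.9651; hedge Δ=0.6830, bond B=-64.1420.
Self-financing check: at every node Δ·S+B equals the discounted successor values.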